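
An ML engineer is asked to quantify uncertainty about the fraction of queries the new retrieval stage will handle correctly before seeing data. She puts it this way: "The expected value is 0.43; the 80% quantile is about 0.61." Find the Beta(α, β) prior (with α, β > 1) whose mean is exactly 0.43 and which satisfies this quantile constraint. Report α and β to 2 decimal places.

α ≈ 2.29, β ≈ 3.04

With mean 0.43 fixed, write α = 0.43s, β = 0.57s where s = α+β.
Need P(θ < 0.61) = 0.8 under Beta(0.43s, 0.57s). Normal approximation: (q−m)/√(m(1−m)/s) ≈ z_{0.8} = 0.842, so s ≈ 0.43·0.57·(0.842)²/(0.61−0.43)² = 5.4.
At s = 5.4: P(θ<0.61) ≈ 0.801. Adjusting to match 0.8 gives s ≈ 5.33.
So α = 0.43·5.33 ≈ 2.29, β = 0.57·5.33 ≈ 3.04.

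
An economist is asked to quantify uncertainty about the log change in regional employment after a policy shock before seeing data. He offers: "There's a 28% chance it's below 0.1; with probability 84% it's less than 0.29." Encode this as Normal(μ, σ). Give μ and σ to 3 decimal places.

μ = 0.170, σ = 0.120

The p-quantile of Normal(μ,σ) is μ + z_p·σ, with z_{0.28} = -0.5828 and z_{0.84} = 0.9945.
Eliminate σ: μ = (z₂·x₁ − z₁·x₂)/(z₂ − z₁) = (0.9945·0.1 − (-0.5828)·0.29)/1.577 = 0.170.
Then σ = (x₂ − x₁)/(z₂ − z₁) = (0.29 − 0.1)/1.577 = 0.120.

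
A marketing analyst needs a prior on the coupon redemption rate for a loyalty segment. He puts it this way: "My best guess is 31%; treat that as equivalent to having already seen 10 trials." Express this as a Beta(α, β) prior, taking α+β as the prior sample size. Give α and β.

α = 3.1, β = 6.9

Under the effective-sample-size interpretation, Beta(α, β) has prior mean α/(α+β) and prior sample size α+β.
So α+β = 10 and α/(α+β) = 0.31, giving α = 0.31·10 = 3.1 and β = 10 − 3.1 = 6.9.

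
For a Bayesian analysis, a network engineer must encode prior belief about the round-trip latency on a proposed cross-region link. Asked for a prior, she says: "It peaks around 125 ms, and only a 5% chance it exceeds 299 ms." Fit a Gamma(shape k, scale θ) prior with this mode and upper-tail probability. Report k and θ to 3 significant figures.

k ≈ 4.59, θ ≈ 34.8

Gamma(k,θ) with k>1 has mode (k−1)θ, so θ = 125/(k−1).
Need P(X < 299) = 0.95 with θ tied to k this way. Start at k = 2, θ = 125: P(X<299) ≈ 0.690.
Too low — raise k to concentrate. Iterating converges to k ≈ 4.59.
Then θ = 125/(4.59−1) ≈ 34.8.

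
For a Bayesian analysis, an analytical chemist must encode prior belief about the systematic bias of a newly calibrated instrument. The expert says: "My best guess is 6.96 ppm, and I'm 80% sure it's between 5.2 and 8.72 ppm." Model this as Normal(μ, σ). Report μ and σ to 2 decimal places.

A symmetric 80% interval runs μ ± z·σ with z = 1.282.
Half-width = 1.76, so σ = 1.76/1.282 = 1.37.
μ is the stated best guess, 6.96.

μ = 6.96, σ = 1.37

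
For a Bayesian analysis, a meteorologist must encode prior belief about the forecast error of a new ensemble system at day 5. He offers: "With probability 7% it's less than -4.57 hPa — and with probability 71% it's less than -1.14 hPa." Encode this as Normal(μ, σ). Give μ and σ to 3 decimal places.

The p-quantile of Normal(μ,σ) is μ + z_p·σ, with z_{0.07} = -1.476 and z_{0.71} = 0.5534.
Eliminate σ: μ = (z₂·x₁ − z₁·x₂)/(z₂ − z₁) = (0.5534·-4.57 − (-1.476)·-1.14)/2.029 = -2.075.
Then σ = (x₂ − x₁)/(z₂ − z₁) = (-1.14 − -4.57)/2.029 = 1.690.

μ = -2.075, σ = 1.690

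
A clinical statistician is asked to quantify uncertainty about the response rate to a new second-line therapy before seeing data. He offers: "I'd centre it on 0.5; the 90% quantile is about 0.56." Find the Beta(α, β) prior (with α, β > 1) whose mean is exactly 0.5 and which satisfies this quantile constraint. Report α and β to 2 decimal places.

With mean 0.5 fixed, write α = 0.5s, β = 0.5s where s = α+β.
Need P(θ < 0.56) = 0.9 under Beta(0.5s, 0.5s). Normal approximation: (q−m)/√(m(1−m)/s) ≈ z_{0.9} = 1.28, so s ≈ 0.5·0.5·(1.28)²/(0.56−0.5)² = 114.1.
At s = 114.1: P(θ<0.56) ≈ 0.900. Adjusting to match 0.9 gives s ≈ 113.73.
So α = 0.5·113.73 ≈ 56.86, β = 0.5·113.73 ≈ 56.86.

α ≈ 56.86, β ≈ 56.86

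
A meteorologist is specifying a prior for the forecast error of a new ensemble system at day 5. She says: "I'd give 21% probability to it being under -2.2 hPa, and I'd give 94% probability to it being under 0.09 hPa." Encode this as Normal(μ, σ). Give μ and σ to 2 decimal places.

For Normal(μ,σ), the p-quantile is μ + z_p·σ. Here z_{0.21} = -0.8064, z_{0.94} = 1.555.
So -2.2 = μ − 0.8064σ and 0.09 = μ + 1.555σ.
Subtracting: σ = (0.09 − -2.2)/(1.555 − (-0.8064)) = 0.97.
Then μ = -2.2 − (-0.8064)·0.97 = -1.42.

μ = -1.42, σ = 0.97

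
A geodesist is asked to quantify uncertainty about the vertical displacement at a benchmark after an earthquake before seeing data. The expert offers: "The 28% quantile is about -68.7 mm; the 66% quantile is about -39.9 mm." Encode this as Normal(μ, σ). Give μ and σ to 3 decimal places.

μ = -51.835, σ = 28.936

The p-quantile of Normal(μ,σ) is μ + z_p·σ, with z_{0.28} = -0.5828 and z_{0.66} = 0.4125.
Eliminate σ: μ = (z₂·x₁ − z₁·x₂)/(z₂ − z₁) = (0.4125·-68.7 − (-0.5828)·-39.9)/0.9953 = -51.835.
Then σ = (x₂ − x₁)/(z₂ − z₁) = (-39.9 − -68.7)/0.9953 = 28.936.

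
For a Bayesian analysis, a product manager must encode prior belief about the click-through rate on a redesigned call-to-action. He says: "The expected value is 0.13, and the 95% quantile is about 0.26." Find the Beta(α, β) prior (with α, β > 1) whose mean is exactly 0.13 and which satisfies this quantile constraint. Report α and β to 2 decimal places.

α ≈ 2.94, β ≈ 19.69

With mean 0.13 fixed, write α = 0.13s, β = 0.87s where s = α+β.
Need P(θ < 0.26) = 0.95 under Beta(0.13s, 0.87s). Normal approximation: (q−m)/√(m(1−m)/s) ≈ z_{0.95} = 1.64, so s ≈ 0.13·0.87·(1.64)²/(0.26−0.13)² = 18.1.
At s = 18.1: P(θ<0.26) ≈ 0.933. Adjusting to match 0.95 gives s ≈ 22.63.
So α = 0.13·22.63 ≈ 2.94, β = 0.87·22.63 ≈ 19.69.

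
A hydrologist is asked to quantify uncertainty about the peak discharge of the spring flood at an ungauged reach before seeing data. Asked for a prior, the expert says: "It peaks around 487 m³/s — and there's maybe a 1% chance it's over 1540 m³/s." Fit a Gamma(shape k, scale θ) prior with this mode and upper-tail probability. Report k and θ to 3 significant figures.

k ≈ 4.35, θ ≈ 145

Gamma(k,θ) with k>1 has mode (k−1)θ, so θ = 487/(k−1).
Need P(X < 1540) = 0.99 with θ tied to k this way. Start at k = 2, θ = 487: P(X<1540) ≈ 0.824.
Too low — raise k to concentrate. Iterating converges to k ≈ 4.35.
Then θ = 487/(4.35−1) ≈ 145.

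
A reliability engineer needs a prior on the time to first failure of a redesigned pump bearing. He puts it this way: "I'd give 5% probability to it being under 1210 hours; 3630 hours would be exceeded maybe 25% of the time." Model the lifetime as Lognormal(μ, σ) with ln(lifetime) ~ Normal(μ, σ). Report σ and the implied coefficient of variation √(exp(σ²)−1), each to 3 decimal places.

σ ≈ 0.474, CV ≈ 0.502

If T ~ Lognormal(μ,σ) then ln T ~ Normal(μ,σ), so the p-quantile of ln T is μ + z_p·σ.
ln(1210) = 7.098 and ln(3630) = 8.197; z_{0.05} = -1.645, z_{0.75} = 0.6745.
σ = (8.197 − 7.098)/(0.6745 − (-1.645)) = 0.474.
μ = 7.098 − (-1.645)·0.474 = 7.877.
CV = √(exp(σ²)−1) = √(exp(0.2244)−1) = 0.502.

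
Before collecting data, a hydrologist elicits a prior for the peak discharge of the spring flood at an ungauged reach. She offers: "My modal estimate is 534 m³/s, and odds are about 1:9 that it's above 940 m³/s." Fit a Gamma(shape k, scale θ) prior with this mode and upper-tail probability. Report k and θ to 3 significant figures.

k ≈ 6.94, θ ≈ 89.9

Gamma(k,θ) with k>1 has mode (k−1)θ, so θ = 534/(k−1).
Need P(X < 940) = 0.9 with θ tied to k this way. Start at k = 2, θ = 534: P(X<940) ≈ 0.525.
Too low — raise k to concentrate. Iterating converges to k ≈ 6.94.
Then θ = 534/(6.94−1) ≈ 89.9.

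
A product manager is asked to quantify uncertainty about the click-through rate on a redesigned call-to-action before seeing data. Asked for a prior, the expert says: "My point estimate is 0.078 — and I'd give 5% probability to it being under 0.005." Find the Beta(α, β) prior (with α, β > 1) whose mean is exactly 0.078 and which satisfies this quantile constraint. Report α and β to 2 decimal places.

With mean 0.078 fixed, write α = 0.078s, β = 0.922s where s = α+β.
Need P(θ < 0.005) = 0.05 under Beta(0.078s, 0.922s). Normal approximation: (q−m)/√(m(1−m)/s) ≈ z_{0.05} = -1.64, so s ≈ 0.078·0.922·(-1.64)²/(0.005−0.078)² = 36.5.
At s = 36.5: P(θ<0.005) ≈ 0.001. Adjusting to match 0.05 gives s ≈ 13.62.
So α = 0.078·13.62 ≈ 1.06, β = 0.922·13.62 ≈ 12.56.

α ≈ 1.06, β ≈ 12.56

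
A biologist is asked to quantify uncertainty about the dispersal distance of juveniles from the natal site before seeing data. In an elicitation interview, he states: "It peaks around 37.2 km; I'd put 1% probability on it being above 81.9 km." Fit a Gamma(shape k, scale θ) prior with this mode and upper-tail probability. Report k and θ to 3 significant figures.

k ≈ 8.74, θ ≈ 4.81

Gamma(k,θ) with k>1 has mode (k−1)θ, so θ = 37.2/(k−1).
Need P(X < 81.9) = 0.99 with θ tied to k this way. Start at k = 2, θ = 37.2: P(X<81.9) ≈ 0.646.
Too low — raise k to concentrate. Iterating converges to k ≈ 8.74.
Then θ = 37.2/(8.74−1) ≈ 4.81.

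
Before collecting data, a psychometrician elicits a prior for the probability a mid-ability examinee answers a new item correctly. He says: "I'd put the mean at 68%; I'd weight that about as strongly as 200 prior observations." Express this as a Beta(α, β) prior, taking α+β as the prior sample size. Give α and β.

Under the effective-sample-size interpretation, Beta(α, β) has prior mean α/(α+β) and prior sample size α+β.
So α+β = 200 and α/(α+β) = 0.68, giving α = 0.68·200 = 136 and β = 200 − 136 = 64.

α = 136, β = 64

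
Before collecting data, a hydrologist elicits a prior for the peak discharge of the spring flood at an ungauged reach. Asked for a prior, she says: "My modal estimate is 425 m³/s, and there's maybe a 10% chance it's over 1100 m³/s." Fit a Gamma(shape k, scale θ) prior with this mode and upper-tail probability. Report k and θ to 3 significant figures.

Gamma(k,θ) with k>1 has mode (k−1)θ, so θ = 425/(k−1).
Need P(X < 1100) = 0.9 with θ tied to k this way. Start at k = 2, θ = 425: P(X<1100) ≈ 0.730.
Too low — raise k to concentrate. Iterating converges to k ≈ 3.12.
Then θ = 425/(3.12−1) ≈ 200.

k ≈ 3.12, θ ≈ 200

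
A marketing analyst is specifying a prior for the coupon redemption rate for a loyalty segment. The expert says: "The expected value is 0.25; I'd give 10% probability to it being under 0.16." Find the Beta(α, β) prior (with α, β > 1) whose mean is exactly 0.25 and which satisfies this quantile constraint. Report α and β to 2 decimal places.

With mean 0.25 fixed, write α = 0.25s, β = 0.75s where s = α+β.
Need P(θ < 0.16) = 0.1 under Beta(0.25s, 0.75s). Normal approximation: (q−m)/√(m(1−m)/s) ≈ z_{0.1} = -1.28, so s ≈ 0.25·0.75·(-1.28)²/(0.16−0.25)² = 38.0.
At s = 38.0: P(θ<0.16) ≈ 0.089. Adjusting to match 0.1 gives s ≈ 34.70.
So α = 0.25·34.70 ≈ 8.68, β = 0.75·34.70 ≈ 26.03.

α ≈ 8.68, β ≈ 26.03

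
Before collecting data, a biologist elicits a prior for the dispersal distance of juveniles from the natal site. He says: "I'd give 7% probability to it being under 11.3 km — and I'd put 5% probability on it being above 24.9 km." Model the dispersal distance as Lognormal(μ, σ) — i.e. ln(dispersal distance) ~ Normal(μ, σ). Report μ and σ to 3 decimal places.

μ ≈ 2.798, σ ≈ 0.253

If T ~ Lognormal(μ,σ) then ln T ~ Normal(μ,σ), so the p-quantile of ln T is μ + z_p·σ.
ln(11.3) = 2.425 and ln(24.9) = 3.215; z_{0.07} = -1.476, z_{0.95} = 1.645.
σ = (3.215 − 2.425)/(1.645 − (-1.476)) = 0.253.
μ = 2.425 − (-1.476)·0.253 = 2.798.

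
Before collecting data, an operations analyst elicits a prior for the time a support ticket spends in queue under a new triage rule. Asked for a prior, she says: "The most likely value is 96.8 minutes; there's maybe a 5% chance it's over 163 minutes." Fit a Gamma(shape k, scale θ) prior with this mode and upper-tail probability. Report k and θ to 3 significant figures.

k ≈ 11.3, θ ≈ 9.41

Gamma(k,θ) with k>1 has mode (k−1)θ, so θ = 96.8/(k−1).
Need P(X < 163) = 0.95 with θ tied to k this way. Start at k = 2, θ = 96.8: P(X<163) ≈ 0.502.
Too low — raise k to concentrate. Iterating converges to k ≈ 11.3.
Then θ = 96.8/(11.3−1) ≈ 9.41.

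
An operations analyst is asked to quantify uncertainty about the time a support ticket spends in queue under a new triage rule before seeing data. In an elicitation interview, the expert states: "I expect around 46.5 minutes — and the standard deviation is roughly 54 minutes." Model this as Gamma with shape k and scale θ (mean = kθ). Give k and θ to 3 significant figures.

For Gamma(k, scale θ): mean = kθ, variance = kθ², so CV = 1/√k.
CV = SD/mean = 54/46.5 = 1.161, hence k = 1/CV² = 0.742.
Then θ = mean/k = 46.5/0.742 = 62.7.

k ≈ 0.742, θ ≈ 62.7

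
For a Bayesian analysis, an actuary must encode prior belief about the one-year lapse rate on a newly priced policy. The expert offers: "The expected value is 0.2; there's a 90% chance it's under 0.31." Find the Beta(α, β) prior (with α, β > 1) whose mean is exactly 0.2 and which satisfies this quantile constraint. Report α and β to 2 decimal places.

With mean 0.2 fixed, write α = 0.2s, β = 0.8s where s = α+β.
Need P(θ < 0.31) = 0.9 under Beta(0.2s, 0.8s). Normal approximation: (q−m)/√(m(1−m)/s) ≈ z_{0.9} = 1.28, so s ≈ 0.2·0.8·(1.28)²/(0.31−0.2)² = 21.7.
At s = 21.7: P(θ<0.31) ≈ 0.894. Adjusting to match 0.9 gives s ≈ 23.19.
So α = 0.2·23.19 ≈ 4.64, β = 0.8·23.19 ≈ 18.55.

α ≈ 4.64, β ≈ 18.55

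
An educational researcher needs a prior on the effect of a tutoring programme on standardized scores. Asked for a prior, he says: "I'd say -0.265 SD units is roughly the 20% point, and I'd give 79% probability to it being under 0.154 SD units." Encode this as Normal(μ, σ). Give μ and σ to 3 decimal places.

μ = -0.051, σ = 0.254

For Normal(μ,σ), the p-quantile is μ + z_p·σ. Here z_{0.2} = -0.8416, z_{0.79} = 0.8064.
So -0.265 = μ − 0.8416σ and 0.154 = μ + 0.8064σ.
Subtracting: σ = (0.154 − -0.265)/(0.8064 − (-0.8416)) = 0.254.
Then μ = -0.265 − (-0.8416)·0.254 = -0.051.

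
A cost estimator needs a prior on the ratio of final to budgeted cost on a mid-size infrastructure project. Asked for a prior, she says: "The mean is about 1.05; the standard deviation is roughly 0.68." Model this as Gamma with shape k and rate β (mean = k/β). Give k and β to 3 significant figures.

For Gamma(k, rate β): mean = k/β, variance = k/β², so CV = 1/√k.
CV = SD/mean = 0.68/1.05 = 0.6476, hence k = 1/CV² = 2.38.
Then β = k/mean = 2.38/1.05 = 2.27.

k ≈ 2.38, β ≈ 2.27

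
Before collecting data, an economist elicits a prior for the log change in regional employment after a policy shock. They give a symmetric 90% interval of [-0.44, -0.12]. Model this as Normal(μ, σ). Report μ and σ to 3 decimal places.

A symmetric 90% interval runs μ ± z·σ with z = 1.645.
Half-width = 0.16, so σ = 0.16/1.645 = 0.097.
μ is the interval midpoint, -0.280.

μ = -0.280, σ = 0.097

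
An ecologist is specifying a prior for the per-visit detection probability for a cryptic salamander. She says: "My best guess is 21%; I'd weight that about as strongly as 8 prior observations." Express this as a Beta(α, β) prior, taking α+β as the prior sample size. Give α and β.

α = 1.68, β = 6.32

Under the effective-sample-size interpretation, Beta(α, β) has prior mean α/(α+β) and prior sample size α+β.
So α+β = 8 and α/(α+β) = 0.21, giving α = 0.21·8 = 1.68 and β = 8 − 1.68 = 6.32.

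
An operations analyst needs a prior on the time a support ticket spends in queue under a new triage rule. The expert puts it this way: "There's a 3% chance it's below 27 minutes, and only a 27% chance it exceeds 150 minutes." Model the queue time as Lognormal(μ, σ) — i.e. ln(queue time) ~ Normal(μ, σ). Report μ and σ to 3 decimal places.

μ ≈ 4.589, σ ≈ 0.688

If T ~ Lognormal(μ,σ) then ln T ~ Normal(μ,σ), so the p-quantile of ln T is μ + z_p·σ.
ln(27) = 3.296 and ln(150) = 5.011; z_{0.03} = -1.881, z_{0.73} = 0.6128.
σ = (5.011 − 3.296)/(0.6128 − (-1.881)) = 0.688.
μ = 3.296 − (-1.881)·0.688 = 4.589.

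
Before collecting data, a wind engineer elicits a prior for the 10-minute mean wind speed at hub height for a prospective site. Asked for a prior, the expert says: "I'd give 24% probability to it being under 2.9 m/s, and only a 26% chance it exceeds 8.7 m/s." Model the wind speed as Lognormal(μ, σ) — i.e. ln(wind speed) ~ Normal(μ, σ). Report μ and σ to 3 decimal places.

μ ≈ 1.640, σ ≈ 0.814

If T ~ Lognormal(μ,σ) then ln T ~ Normal(μ,σ), so the p-quantile of ln T is μ + z_p·σ.
ln(2.9) = 1.065 and ln(8.7) = 2.163; z_{0.24} = -0.7063, z_{0.74} = 0.6433.
σ = (2.163 − 1.065)/(0.6433 − (-0.7063)) = 0.814.
μ = 1.065 − (-0.7063)·0.814 = 1.640.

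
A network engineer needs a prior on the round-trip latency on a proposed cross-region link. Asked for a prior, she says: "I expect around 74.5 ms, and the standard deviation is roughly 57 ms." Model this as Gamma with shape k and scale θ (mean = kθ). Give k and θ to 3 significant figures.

For Gamma(k, scale θ): mean = kθ, variance = kθ², so CV = 1/√k.
CV = SD/mean = 57/74.5 = 0.7651, hence k = 1/CV² = 1.71.
Then θ = mean/k = 74.5/1.71 = 43.6.

k ≈ 1.71, θ ≈ 43.6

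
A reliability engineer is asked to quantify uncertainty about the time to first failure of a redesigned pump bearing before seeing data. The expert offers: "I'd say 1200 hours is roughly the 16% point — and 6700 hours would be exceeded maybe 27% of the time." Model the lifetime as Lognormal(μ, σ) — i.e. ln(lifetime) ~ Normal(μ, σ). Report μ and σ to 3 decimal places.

If T ~ Lognormal(μ,σ) then ln T ~ Normal(μ,σ), so the p-quantile of ln T is μ + z_p·σ.
ln(1200) = 7.09 and ln(6700) = 8.81; z_{0.16} = -0.9945, z_{0.73} = 0.6128.
σ = (8.81 − 7.09)/(0.6128 − (-0.9945)) = 1.070.
μ = 7.09 − (-0.9945)·1.070 = 8.154.

μ ≈ 8.154, σ ≈ 1.070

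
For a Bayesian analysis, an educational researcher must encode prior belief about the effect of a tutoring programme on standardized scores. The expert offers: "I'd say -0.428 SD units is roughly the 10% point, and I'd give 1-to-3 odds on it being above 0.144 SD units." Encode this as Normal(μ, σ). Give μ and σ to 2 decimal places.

The p-quantile of Normal(μ,σ) is μ + z_p·σ, with z_{0.1} = -1.282 and z_{0.75} = 0.6745.
Eliminate σ: μ = (z₂·x₁ − z₁·x₂)/(z₂ − z₁) = (0.6745·-0.428 − (-1.282)·0.144)/1.956 = -0.05.
Then σ = (x₂ − x₁)/(z₂ − z₁) = (0.144 − -0.428)/1.956 = 0.29.

μ = -0.05, σ = 0.29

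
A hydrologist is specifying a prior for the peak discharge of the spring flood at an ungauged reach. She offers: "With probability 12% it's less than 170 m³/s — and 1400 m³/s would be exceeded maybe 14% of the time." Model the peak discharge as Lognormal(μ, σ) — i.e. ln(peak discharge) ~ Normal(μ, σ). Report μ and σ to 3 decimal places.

If T ~ Lognormal(μ,σ) then ln T ~ Normal(μ,σ), so the p-quantile of ln T is μ + z_p·σ.
ln(170) = 5.136 and ln(1400) = 7.244; z_{0.12} = -1.175, z_{0.86} = 1.08.
σ = (7.244 − 5.136)/(1.08 − (-1.175)) = 0.935.
μ = 5.136 − (-1.175)·0.935 = 6.234.

μ ≈ 6.234, σ ≈ 0.935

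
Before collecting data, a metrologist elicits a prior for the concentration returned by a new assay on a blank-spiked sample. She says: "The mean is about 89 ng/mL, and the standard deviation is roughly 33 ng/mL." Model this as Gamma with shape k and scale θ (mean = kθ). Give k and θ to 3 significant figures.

k ≈ 7.27, θ ≈ 12.2

For Gamma(k, scale θ): mean = kθ, variance = kθ², so CV = 1/√k.
CV = SD/mean = 33/89 = 0.3708, hence k = 1/CV² = 7.27.
Then θ = mean/k = 89/7.27 = 12.2.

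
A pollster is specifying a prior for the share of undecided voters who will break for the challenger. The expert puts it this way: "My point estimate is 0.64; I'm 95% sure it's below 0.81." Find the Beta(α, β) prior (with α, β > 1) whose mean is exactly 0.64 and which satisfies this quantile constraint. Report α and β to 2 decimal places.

With mean 0.64 fixed, write α = 0.64s, β = 0.36s where s = α+β.
Need P(θ < 0.81) = 0.95 under Beta(0.64s, 0.36s). Normal approximation: (q−m)/√(m(1−m)/s) ≈ z_{0.95} = 1.64, so s ≈ 0.64·0.36·(1.64)²/(0.81−0.64)² = 21.6.
At s = 21.6: P(θ<0.81) ≈ 0.963. Adjusting to match 0.95 gives s ≈ 18.51.
So α = 0.64·18.51 ≈ 11.85, β = 0.36·18.51 ≈ 6.66.

α ≈ 11.85, β ≈ 6.66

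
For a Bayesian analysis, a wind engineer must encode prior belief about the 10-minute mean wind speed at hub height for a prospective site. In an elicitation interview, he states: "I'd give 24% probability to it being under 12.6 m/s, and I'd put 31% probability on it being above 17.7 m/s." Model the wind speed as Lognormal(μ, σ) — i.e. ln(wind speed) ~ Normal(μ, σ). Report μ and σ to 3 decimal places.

μ ≈ 2.733, σ ≈ 0.283

If T ~ Lognormal(μ,σ) then ln T ~ Normal(μ,σ), so the p-quantile of ln T is μ + z_p·σ.
ln(12.6) = 2.534 and ln(17.7) = 2.874; z_{0.24} = -0.7063, z_{0.69} = 0.4959.
σ = (2.874 − 2.534)/(0.4959 − (-0.7063)) = 0.283.
μ = 2.534 − (-0.7063)·0.283 = 2.733.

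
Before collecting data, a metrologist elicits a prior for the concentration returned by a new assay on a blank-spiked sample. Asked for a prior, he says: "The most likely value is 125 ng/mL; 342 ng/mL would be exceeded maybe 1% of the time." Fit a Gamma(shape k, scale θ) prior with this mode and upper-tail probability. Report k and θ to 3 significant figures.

Gamma(k,θ) with k>1 has mode (k−1)θ, so θ = 125/(k−1).
Need P(X < 342) = 0.99 with θ tied to k this way. Start at k = 2, θ = 125: P(X<342) ≈ 0.758.
Too low — raise k to concentrate. Iterating converges to k ≈ 5.54.
Then θ = 125/(5.54−1) ≈ 27.5.

k ≈ 5.54, θ ≈ 27.5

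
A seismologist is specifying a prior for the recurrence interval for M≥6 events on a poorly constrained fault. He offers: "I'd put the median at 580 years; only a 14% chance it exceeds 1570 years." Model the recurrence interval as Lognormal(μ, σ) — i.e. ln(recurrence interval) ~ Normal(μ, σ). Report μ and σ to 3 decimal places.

μ ≈ 6.363, σ ≈ 0.922

If T ~ Lognormal(μ,σ) then ln T ~ Normal(μ,σ), so the p-quantile of ln T is μ + z_p·σ.
ln(580) = 6.363 and ln(1570) = 7.359; z_{0.5} = 0, z_{0.86} = 1.08.
σ = (7.359 − 6.363)/(1.08 − (0)) = 0.922.
μ = 6.363 − (0)·0.922 = 6.363.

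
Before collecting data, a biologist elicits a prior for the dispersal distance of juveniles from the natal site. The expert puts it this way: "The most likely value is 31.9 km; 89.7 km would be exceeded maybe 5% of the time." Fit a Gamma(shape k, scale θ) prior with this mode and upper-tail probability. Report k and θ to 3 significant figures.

k ≈ 3.5, θ ≈ 12.7

Gamma(k,θ) with k>1 has mode (k−1)θ, so θ = 31.9/(k−1).
Need P(X < 89.7) = 0.95 with θ tied to k this way. Start at k = 2, θ = 31.9: P(X<89.7) ≈ 0.771.
Too low — raise k to concentrate. Iterating converges to k ≈ 3.5.
Then θ = 31.9/(3.5−1) ≈ 12.7.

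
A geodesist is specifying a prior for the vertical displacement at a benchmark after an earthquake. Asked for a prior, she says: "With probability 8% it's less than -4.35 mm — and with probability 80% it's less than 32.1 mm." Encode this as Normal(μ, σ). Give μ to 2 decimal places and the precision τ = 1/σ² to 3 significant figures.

μ = 18.45, τ = 0.0038

For Normal(μ,σ), the p-quantile is μ + z_p·σ. Here z_{0.08} = -1.405, z_{0.8} = 0.8416.
So -4.35 = μ − 1.405σ and 32.1 = μ + 0.8416σ.
Subtracting: σ = (32.1 − -4.35)/(0.8416 − (-1.405)) = 16.22.
Then μ = -4.35 − (-1.405)·16.22 = 18.45.
Precision τ = 1/σ² = 1/16.22² = 0.0038.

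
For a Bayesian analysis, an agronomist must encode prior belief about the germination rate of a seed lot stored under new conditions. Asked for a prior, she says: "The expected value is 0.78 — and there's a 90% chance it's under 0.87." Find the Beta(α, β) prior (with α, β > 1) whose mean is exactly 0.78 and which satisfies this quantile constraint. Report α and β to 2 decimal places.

α ≈ 24.15, β ≈ 6.81

With mean 0.78 fixed, write α = 0.78s, β = 0.22s where s = α+β.
Need P(θ < 0.87) = 0.9 under Beta(0.78s, 0.22s). Normal approximation: (q−m)/√(m(1−m)/s) ≈ z_{0.9} = 1.28, so s ≈ 0.78·0.22·(1.28)²/(0.87−0.78)² = 34.8.
At s = 34.8: P(θ<0.87) ≈ 0.915. Adjusting to match 0.9 gives s ≈ 30.97.
So α = 0.78·30.97 ≈ 24.15, β = 0.22·30.97 ≈ 6.81.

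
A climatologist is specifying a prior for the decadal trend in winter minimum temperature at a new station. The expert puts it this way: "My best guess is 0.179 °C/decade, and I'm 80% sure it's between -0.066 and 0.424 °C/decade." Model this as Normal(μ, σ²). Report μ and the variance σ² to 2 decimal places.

μ = 0.18, σ² = 0.04

A symmetric 80% interval runs μ ± z·σ with z = 1.282.
Half-width = 0.245, so σ = 0.245/1.282 = 0.191 and σ² = 0.04.
μ is the stated best guess, 0.18.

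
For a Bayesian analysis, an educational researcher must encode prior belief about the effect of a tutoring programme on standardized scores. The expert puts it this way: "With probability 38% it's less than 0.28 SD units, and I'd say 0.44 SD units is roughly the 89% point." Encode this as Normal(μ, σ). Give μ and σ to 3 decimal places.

μ = 0.312, σ = 0.104

For Normal(μ,σ), the p-quantile is μ + z_p·σ. Here z_{0.38} = -0.3055, z_{0.89} = 1.227.
So 0.28 = μ − 0.3055σ and 0.44 = μ + 1.227σ.
Subtracting: σ = (0.44 − 0.28)/(1.227 − (-0.3055)) = 0.104.
Then μ = 0.28 − (-0.3055)·0.104 = 0.312.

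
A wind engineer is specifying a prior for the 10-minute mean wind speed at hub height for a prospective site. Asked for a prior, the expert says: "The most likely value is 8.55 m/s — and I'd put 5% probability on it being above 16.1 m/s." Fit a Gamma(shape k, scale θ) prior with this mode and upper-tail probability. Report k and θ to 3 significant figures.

Gamma(k,θ) with k>1 has mode (k−1)θ, so θ = 8.55/(k−1).
Need P(X < 16.1) = 0.95 with θ tied to k this way. Start at k = 2, θ = 8.55: P(X<16.1) ≈ 0.561.
Too low — raise k to concentrate. Iterating converges to k ≈ 7.94.
Then θ = 8.55/(7.94−1) ≈ 1.23.

k ≈ 7.94, θ ≈ 1.23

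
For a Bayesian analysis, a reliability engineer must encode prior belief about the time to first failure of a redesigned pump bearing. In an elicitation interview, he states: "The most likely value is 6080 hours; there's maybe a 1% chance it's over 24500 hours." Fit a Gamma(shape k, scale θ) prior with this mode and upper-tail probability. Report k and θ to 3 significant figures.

Gamma(k,θ) with k>1 has mode (k−1)θ, so θ = 6080/(k−1).
Need P(X < 24500) = 0.99 with θ tied to k this way. Start at k = 2, θ = 6080: P(X<24500) ≈ 0.911.
Too low — raise k to concentrate. Iterating converges to k ≈ 3.15.
Then θ = 6080/(3.15−1) ≈ 2830.

k ≈ 3.15, θ ≈ 2830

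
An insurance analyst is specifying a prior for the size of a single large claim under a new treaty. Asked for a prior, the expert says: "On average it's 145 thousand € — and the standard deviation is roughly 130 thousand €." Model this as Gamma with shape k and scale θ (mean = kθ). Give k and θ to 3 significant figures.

k ≈ 1.24, θ ≈ 117

For Gamma(k, scale θ): mean = kθ, variance = kθ², so CV = 1/√k.
CV = SD/mean = 130/145 = 0.8966, hence k = 1/CV² = 1.24.
Then θ = mean/k = 145/1.24 = 117.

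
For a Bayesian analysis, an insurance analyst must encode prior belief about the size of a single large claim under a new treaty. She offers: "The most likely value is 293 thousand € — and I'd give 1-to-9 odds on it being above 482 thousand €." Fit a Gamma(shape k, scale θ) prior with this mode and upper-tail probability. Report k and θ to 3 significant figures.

Gamma(k,θ) with k>1 has mode (k−1)θ, so θ = 293/(k−1).
Need P(X < 482) = 0.9 with θ tied to k this way. Start at k = 2, θ = 293: P(X<482) ≈ 0.489.
Too low — raise k to concentrate. Iterating converges to k ≈ 8.61.
Then θ = 293/(8.61−1) ≈ 38.5.

k ≈ 8.61, θ ≈ 38.5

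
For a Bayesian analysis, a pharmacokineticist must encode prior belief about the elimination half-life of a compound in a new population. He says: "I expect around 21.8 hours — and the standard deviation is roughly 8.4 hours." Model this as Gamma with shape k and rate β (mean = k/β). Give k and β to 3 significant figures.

For Gamma(k, rate β): mean = k/β, variance = k/β², so CV = 1/√k.
CV = SD/mean = 8.4/21.8 = 0.3853, hence k = 1/CV² = 6.74.
Then β = k/mean = 6.74/21.8 = 0.309.

k ≈ 6.74, β ≈ 0.309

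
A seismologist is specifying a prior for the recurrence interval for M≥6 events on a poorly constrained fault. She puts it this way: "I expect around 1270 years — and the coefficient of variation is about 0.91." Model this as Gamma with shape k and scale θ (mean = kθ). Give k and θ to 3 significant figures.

k ≈ 1.21, θ ≈ 1050

For Gamma(k, scale θ): mean = kθ, variance = kθ², so CV = 1/√k.
CV = 0.91, hence k = 1/CV² = 1.21.
Then θ = mean/k = 1270/1.21 = 1050.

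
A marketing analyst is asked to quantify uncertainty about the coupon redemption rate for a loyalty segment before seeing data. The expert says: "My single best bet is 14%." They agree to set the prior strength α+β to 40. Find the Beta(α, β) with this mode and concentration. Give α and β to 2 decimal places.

α = 6.32, β = 33.68

For α,β > 1 the Beta mode is (α−1)/(α+β−2). With α+β = 40, the mode is (α−1)/38.
Set (α−1)/38 = 0.14 → α = 1 + 0.14·38 = 6.32.
β = 40 − α = 33.68.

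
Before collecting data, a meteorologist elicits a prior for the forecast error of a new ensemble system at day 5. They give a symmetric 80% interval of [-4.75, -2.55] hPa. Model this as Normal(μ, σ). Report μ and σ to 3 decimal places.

A symmetric 80% interval runs μ ± z·σ with z = 1.282.
Half-width = 1.1, so σ = 1.1/1.282 = 0.858.
μ is the interval midpoint, -3.650.

μ = -3.650, σ = 0.858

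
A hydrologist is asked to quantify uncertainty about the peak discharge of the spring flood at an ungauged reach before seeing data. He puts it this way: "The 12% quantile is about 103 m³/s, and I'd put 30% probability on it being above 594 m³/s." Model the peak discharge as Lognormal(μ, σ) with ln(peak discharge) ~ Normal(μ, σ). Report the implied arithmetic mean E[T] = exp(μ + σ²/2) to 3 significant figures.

If T ~ Lognormal(μ,σ) then ln T ~ Normal(μ,σ), so the p-quantile of ln T is μ + z_p·σ.
ln(103) = 4.635 and ln(594) = 6.387; z_{0.12} = -1.175, z_{0.7} = 0.5244.
σ = (6.387 − 4.635)/(0.5244 − (-1.175)) = 1.031.
μ = 4.635 − (-1.175)·1.031 = 5.846.
E[T] = exp(μ + σ²/2) = exp(5.846 + 0.5315) = 589 m³/s.

E[T] ≈ 589 m³/s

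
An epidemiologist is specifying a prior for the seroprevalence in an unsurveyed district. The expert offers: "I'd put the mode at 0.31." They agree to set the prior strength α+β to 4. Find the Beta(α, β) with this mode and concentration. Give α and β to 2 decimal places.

α = 1.62, β = 2.38

For α,β > 1 the Beta mode is (α−1)/(α+β−2). With α+β = 4, the mode is (α−1)/2.
Set (α−1)/2 = 0.31 → α = 1 + 0.31·2 = 1.62.
β = 4 − α = 2.38.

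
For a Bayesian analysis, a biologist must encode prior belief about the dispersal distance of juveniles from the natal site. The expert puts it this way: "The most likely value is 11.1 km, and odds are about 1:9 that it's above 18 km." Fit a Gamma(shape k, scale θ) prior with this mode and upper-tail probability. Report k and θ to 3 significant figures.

k ≈ 9.05, θ ≈ 1.38

Gamma(k,θ) with k>1 has mode (k−1)θ, so θ = 11.1/(k−1).
Need P(X < 18) = 0.9 with θ tied to k this way. Start at k = 2, θ = 11.1: P(X<18) ≈ 0.482.
Too low — raise k to concentrate. Iterating converges to k ≈ 9.05.
Then θ = 11.1/(9.05−1) ≈ 1.38.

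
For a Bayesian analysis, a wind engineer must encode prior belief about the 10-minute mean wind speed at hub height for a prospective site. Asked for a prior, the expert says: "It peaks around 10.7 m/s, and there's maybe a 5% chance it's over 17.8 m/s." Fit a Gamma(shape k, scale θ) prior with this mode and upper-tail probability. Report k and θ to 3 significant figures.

k ≈ 11.8, θ ≈ 0.992

Gamma(k,θ) with k>1 has mode (k−1)θ, so θ = 10.7/(k−1).
Need P(X < 17.8) = 0.95 with θ tied to k this way. Start at k = 2, θ = 10.7: P(X<17.8) ≈ 0.495.
Too low — raise k to concentrate. Iterating converges to k ≈ 11.8.
Then θ = 10.7/(11.8−1) ≈ 0.992.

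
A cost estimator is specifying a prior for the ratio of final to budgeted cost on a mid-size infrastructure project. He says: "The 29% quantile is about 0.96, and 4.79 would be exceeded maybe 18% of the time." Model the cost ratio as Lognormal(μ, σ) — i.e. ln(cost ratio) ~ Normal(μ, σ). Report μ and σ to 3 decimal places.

If T ~ Lognormal(μ,σ) then ln T ~ Normal(μ,σ), so the p-quantile of ln T is μ + z_p·σ.
ln(0.96) = -0.04082 and ln(4.79) = 1.567; z_{0.29} = -0.5534, z_{0.82} = 0.9154.
σ = (1.567 − -0.04082)/(0.9154 − (-0.5534)) = 1.094.
μ = -0.04082 − (-0.5534)·1.094 = 0.565.

μ ≈ 0.565, σ ≈ 1.094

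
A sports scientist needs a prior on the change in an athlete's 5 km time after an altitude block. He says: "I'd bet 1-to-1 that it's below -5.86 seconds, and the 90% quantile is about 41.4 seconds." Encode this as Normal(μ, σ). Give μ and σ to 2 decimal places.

μ = -5.86, σ = 36.88

For Normal(μ,σ), the p-quantile is μ + z_p·σ. Here z_{0.5} = 0, z_{0.9} = 1.282.
So -5.86 = μ + 0σ and 41.4 = μ + 1.282σ.
Subtracting: σ = (41.4 − -5.86)/(1.282 − (0)) = 36.88.
Then μ = -5.86 − (0)·36.88 = -5.86.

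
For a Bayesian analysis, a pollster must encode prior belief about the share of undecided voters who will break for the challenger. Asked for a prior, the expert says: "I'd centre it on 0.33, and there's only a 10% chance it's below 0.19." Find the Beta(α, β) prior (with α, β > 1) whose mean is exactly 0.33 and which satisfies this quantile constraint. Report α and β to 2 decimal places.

With mean 0.33 fixed, write α = 0.33s, β = 0.67s where s = α+β.
Need P(θ < 0.19) = 0.1 under Beta(0.33s, 0.67s). Normal approximation: (q−m)/√(m(1−m)/s) ≈ z_{0.1} = -1.28, so s ≈ 0.33·0.67·(-1.28)²/(0.19−0.33)² = 18.5.
At s = 18.5: P(θ<0.19) ≈ 0.088. Adjusting to match 0.1 gives s ≈ 16.83.
So α = 0.33·16.83 ≈ 5.56, β = 0.67·16.83 ≈ 11.28.

α ≈ 5.56, β ≈ 11.28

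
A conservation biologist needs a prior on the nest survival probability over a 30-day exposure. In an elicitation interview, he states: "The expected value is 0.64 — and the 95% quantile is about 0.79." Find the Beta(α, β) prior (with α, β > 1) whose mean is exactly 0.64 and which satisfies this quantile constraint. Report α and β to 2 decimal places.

With mean 0.64 fixed, write α = 0.64s, β = 0.36s where s = α+β.
Need P(θ < 0.79) = 0.95 under Beta(0.64s, 0.36s). Normal approximation: (q−m)/√(m(1−m)/s) ≈ z_{0.95} = 1.64, so s ≈ 0.64·0.36·(1.64)²/(0.79−0.64)² = 27.7.
At s = 27.7: P(θ<0.79) ≈ 0.961. Adjusting to match 0.95 gives s ≈ 24.43.
So α = 0.64·24.43 ≈ 15.64, β = 0.36·24.43 ≈ 8.80.

α ≈ 15.64, β ≈ 8.80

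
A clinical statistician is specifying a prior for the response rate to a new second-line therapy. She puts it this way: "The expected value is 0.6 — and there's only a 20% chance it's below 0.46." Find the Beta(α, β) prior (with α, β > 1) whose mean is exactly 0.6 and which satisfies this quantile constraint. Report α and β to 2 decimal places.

α ≈ 5.10, β ≈ 3.40

With mean 0.6 fixed, write α = 0.6s, β = 0.4s where s = α+β.
Need P(θ < 0.46) = 0.2 under Beta(0.6s, 0.4s). Normal approximation: (q−m)/√(m(1−m)/s) ≈ z_{0.2} = -0.842, so s ≈ 0.6·0.4·(-0.842)²/(0.46−0.6)² = 8.7.
At s = 8.7: P(θ<0.46) ≈ 0.198. Adjusting to match 0.2 gives s ≈ 8.50.
So α = 0.6·8.50 ≈ 5.10, β = 0.4·8.50 ≈ 3.40.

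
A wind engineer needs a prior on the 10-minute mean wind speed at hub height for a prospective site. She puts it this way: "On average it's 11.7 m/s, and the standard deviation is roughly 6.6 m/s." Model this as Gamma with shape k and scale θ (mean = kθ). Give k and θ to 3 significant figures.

k ≈ 3.14, θ ≈ 3.72

For Gamma(k, scale θ): mean = kθ, variance = kθ², so CV = 1/√k.
CV = SD/mean = 6.6/11.7 = 0.5641, hence k = 1/CV² = 3.14.
Then θ = mean/k = 11.7/3.14 = 3.72.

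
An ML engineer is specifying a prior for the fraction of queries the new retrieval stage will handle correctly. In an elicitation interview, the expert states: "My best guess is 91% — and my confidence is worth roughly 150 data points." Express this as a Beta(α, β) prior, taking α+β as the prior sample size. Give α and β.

Under the effective-sample-size interpretation, Beta(α, β) has prior mean α/(α+β) and prior sample size α+β.
So α+β = 150 and α/(α+β) = 0.91, giving α = 0.91·150 = 136.5 and β = 150 − 136.5 = 13.5.

α = 136.5, β = 13.5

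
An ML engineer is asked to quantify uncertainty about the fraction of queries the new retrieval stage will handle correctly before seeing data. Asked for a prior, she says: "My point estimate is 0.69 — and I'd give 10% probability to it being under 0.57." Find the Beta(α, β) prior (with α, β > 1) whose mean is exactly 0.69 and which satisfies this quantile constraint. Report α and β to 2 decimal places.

With mean 0.69 fixed, write α = 0.69s, β = 0.31s where s = α+β.
Need P(θ < 0.57) = 0.1 under Beta(0.69s, 0.31s). Normal approximation: (q−m)/√(m(1−m)/s) ≈ z_{0.1} = -1.28, so s ≈ 0.69·0.31·(-1.28)²/(0.57−0.69)² = 24.4.
At s = 24.4: P(θ<0.57) ≈ 0.104. Adjusting to match 0.1 gives s ≈ 25.29.
So α = 0.69·25.29 ≈ 17.45, β = 0.31·25.29 ≈ 7.84.

α ≈ 17.45, β ≈ 7.84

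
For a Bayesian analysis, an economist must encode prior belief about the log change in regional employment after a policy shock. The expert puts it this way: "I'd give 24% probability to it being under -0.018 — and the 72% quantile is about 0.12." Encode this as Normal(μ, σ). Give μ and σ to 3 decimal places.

μ = 0.058, σ = 0.107

The p-quantile of Normal(μ,σ) is μ + z_p·σ, with z_{0.24} = -0.7063 and z_{0.72} = 0.5828.
Eliminate σ: μ = (z₂·x₁ − z₁·x₂)/(z₂ − z₁) = (0.5828·-0.018 − (-0.7063)·0.12)/1.289 = 0.058.
Then σ = (x₂ − x₁)/(z₂ − z₁) = (0.12 − -0.018)/1.289 = 0.107.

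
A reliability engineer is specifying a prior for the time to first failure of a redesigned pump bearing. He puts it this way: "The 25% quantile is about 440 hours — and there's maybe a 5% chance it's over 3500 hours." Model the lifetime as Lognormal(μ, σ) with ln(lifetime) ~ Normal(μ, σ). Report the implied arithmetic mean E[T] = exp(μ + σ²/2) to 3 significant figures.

E[T] ≈ 1200 hours

If T ~ Lognormal(μ,σ) then ln T ~ Normal(μ,σ), so the p-quantile of ln T is μ + z_p·σ.
ln(440) = 6.087 and ln(3500) = 8.161; z_{0.25} = -0.6745, z_{0.95} = 1.645.
σ = (8.161 − 6.087)/(1.645 − (-0.6745)) = 0.894.
μ = 6.087 − (-0.6745)·0.894 = 6.690.
E[T] = exp(μ + σ²/2) = exp(6.690 + 0.3997) = 1200 hours.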